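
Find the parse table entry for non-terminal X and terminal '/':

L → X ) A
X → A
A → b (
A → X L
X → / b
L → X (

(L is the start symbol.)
X → A, X → / b

To find M[X, '/'], we find productions for X where '/' is in the predict set (PREDICT(N → α) = (FIRST(α) \ {ε}) ∪ (FOLLOW(N) if α ⇒* ε)).

Relevant sets:
  FIRST(A) = { '/', 'b' }

X → A: PREDICT = { '/', 'b' }
  '/' is in predict set, so this production goes in M[X, '/']
X → / b: PREDICT = { '/' }
  '/' is in predict set, so this production goes in M[X, '/']

M[X, '/'] = X → A, X → / b  (a multiply-defined cell — the grammar is not LL(1))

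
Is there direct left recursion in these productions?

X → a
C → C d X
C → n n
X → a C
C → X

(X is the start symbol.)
X → a: starts with a
C → C d X: LEFT RECURSIVE (starts with C)
C → n n: starts with n
X → a C: starts with a
C → X: starts with X

The grammar has direct left recursion on: C.

Answer: Yes, C is left-recursive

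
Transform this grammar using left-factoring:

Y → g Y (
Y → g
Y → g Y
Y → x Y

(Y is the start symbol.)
Y → g Y'
Y' → Y Y''
Y'' → (
Y'' → ε
Y' → ε
Y → x Y

Left-factoring transforms A → αβ₁ | αβ₂ into A → αA' and A' → β₁ | β₂
(α is the longest common prefix among the alternatives). Repeat until
no nonterminal has two alternatives with a common prefix.

Round 1: Y has alternatives sharing prefix 'g'. Introduce Y': Y → g Y'
  Add: Y' → Y (
  Add: Y' → ε
  Add: Y' → Y

Round 2: Y' has alternatives sharing prefix 'Y'. Introduce Y'': Y' → Y Y''
  Add: Y'' → (
  Add: Y'' → ε

No remaining common prefixes — done.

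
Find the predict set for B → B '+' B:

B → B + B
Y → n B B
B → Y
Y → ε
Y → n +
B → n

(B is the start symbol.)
PREDICT(B → B '+' B) = (FIRST(RHS) \ {ε}) ∪ (FOLLOW(B) if ε ∈ FIRST(RHS), i.e. RHS ⇒* ε)
FIRST(B) = { '+', 'n', ε }
FIRST(B '+' B) = { '+', 'n' }
ε ∉ FIRST(B '+' B), so FOLLOW(B) is not added.
PREDICT(B → B '+' B) = { '+', 'n' }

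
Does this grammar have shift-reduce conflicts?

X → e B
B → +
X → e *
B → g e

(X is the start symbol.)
Augment with X' → X and build the canonical LR(0) collection (I0 = CLOSURE({[X' → . X]}), then GOTO on every symbol after a dot until no new states appear). It has 8 states:
  I0: { [X → . e *], [X → . e B], [X' → . X] }  — shift
  I1: { [X' → X .] }  — accept
  I2: { [B → . +], [B → . g e], [X → e . *], [X → e . B] }  — shift
  I3: { [X → e * .] }  — reduce
  I4: { [B → + .] }  — reduce
  I5: { [X → e B .] }  — reduce
  I6: { [B → g . e] }  — shift
  I7: { [B → g e .] }  — reduce

No state contains both a complete item and a shift item.

Answer: No shift-reduce conflicts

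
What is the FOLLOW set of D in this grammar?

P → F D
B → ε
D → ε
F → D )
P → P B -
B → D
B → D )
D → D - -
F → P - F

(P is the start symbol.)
{ $, ')', '-' }

To compute FOLLOW(D), find every occurrence of D on a right-hand side N → α D β: add FIRST(β) \ {ε}, and if β is empty or nullable also add FOLLOW(N). Iterate to a fixed point.

In P → F D: D is at the end, add FOLLOW(P)
In F → D ): D is followed by ')', add FIRST(')') \ {ε} = { ')' }
In B → D: D is at the end, add FOLLOW(B)
In B → D ): D is followed by ')', add FIRST(')') \ {ε} = { ')' }
In D → D - -: D is followed by '-' '-', add FIRST('-' '-') \ {ε} = { '-' }

The FOLLOW sets referred to above (computed the same way, to a fixed point):
  FOLLOW(P) = { $, ')', '-' }
  FOLLOW(B) = { '-' }

Taking the union: FOLLOW(D) = { $, ')', '-' }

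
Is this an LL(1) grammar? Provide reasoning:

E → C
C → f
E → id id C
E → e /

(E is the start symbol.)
Yes, the grammar is LL(1).

A grammar is LL(1) if for each non-terminal N with multiple productions, the predict sets of those productions are pairwise disjoint, where PREDICT(N → α) = (FIRST(α) \ {ε}) ∪ (FOLLOW(N) if α ⇒* ε).

Relevant sets:
  FIRST(C) = { 'f' }

For E:
  PREDICT(E → C) = { 'f' }
  PREDICT(E → id id C) = { 'id' }
  PREDICT(E → e '/') = { 'e' }
C has a single production, so nothing to check there.

All predict sets are disjoint. The grammar IS LL(1).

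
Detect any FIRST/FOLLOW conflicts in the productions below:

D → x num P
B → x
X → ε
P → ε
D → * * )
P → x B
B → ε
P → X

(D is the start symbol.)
No FIRST/FOLLOW conflicts.

Nullable non-terminals: B, P, X.
FIRST sets used below: FIRST(X) = { ε }

B: nullable alternative(s) B → ε; FOLLOW(B) = { $ }
  B → x: FIRST \ {ε} = { 'x' } — disjoint from FOLLOW(B)
  B → ε: FIRST \ {ε} = { } — this is the only nullable alternative, skip

P: nullable alternative(s) P → ε, P → X; FOLLOW(P) = { $ }
  P → ε: FIRST \ {ε} = { } — disjoint from FOLLOW(P)
  P → x B: FIRST \ {ε} = { 'x' } — disjoint from FOLLOW(P)
  P → X: FIRST \ {ε} = { } — disjoint from FOLLOW(P)
X has a nullable alternative but only one production, so nothing to check.

D has no nullable alternative, so no FIRST/FOLLOW check is needed there.

No FIRST/FOLLOW conflicts found.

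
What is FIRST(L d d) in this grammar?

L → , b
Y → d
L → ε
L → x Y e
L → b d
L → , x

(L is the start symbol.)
{ ',', 'b', 'd', 'x' }

FIRST sets of the non-terminals involved (from the grammar, by fixed-point iteration):
  FIRST(L) = { ',', 'b', 'x', ε }

To compute FIRST(L d d), process the symbols left to right:
Symbol L is a non-terminal. Add FIRST(L) \ {ε} = { ',', 'b', 'x' }
L is nullable (ε ∈ FIRST(L)), continue to the next symbol.
Symbol d is a terminal. Add 'd' and stop.
FIRST(L d d) = { ',', 'b', 'd', 'x' }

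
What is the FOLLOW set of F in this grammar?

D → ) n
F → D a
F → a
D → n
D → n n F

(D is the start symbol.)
In D → n n F: F is at the end, add FOLLOW(D)

The FOLLOW sets referred to above (computed the same way, to a fixed point):
  FOLLOW(D) = { $, 'a' }

Taking the union: FOLLOW(F) = { $, 'a' }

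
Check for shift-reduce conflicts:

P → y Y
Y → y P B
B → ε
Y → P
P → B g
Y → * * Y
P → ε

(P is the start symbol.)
A shift-reduce conflict occurs when an LR(0) state has both:
  - a complete (reduce) item [A → α .] (dot at the end), and
  - a shift item [B → β . c γ] (dot before a terminal).

Augment with P' → P and build the canonical LR(0) collection (I0 = CLOSURE({[P' → . P]}), then GOTO on every symbol after a dot until no new states appear). It has 13 states:
  I0: { [B → .], [P → . B g], [P → . y Y], [P → .], [P' → . P] }  — shift, 2 reduces
  I1: { [P → B . g] }  — shift
  I2: { [P' → P .] }  — accept
  I3: { [B → .], [P → . B g], [P → . y Y], [P → .], [P → y . Y], [Y → . * * Y], [Y → . P], [Y → . y P B] }  — shift, 2 reduces
  I4: { [Y → * . * Y] }  — shift
  I5: { [Y → P .] }  — reduce
  I6: { [P → y Y .] }  — reduce
  I7: { [B → .], [P → . B g], [P → . y Y], [P → .], [P → y . Y], [Y → . * * Y], [Y → . P], [Y → . y P B], [Y → y . P B] }  — shift, 2 reduces
  I8: { [B → .], [Y → P .], [Y → y P . B] }  — 2 reduces
  I9: { [Y → y P B .] }  — reduce
  I10: { [B → .], [P → . B g], [P → . y Y], [P → .], [Y → * * . Y], [Y → . * * Y], [Y → . P], [Y → . y P B] }  — shift, 2 reduces
  I11: { [Y → * * Y .] }  — reduce
  I12: { [P → B g .] }  — reduce

I0 contains reduce items [B → .], [P → .] and shift item [P → . y Y] — shift-reduce conflict.
I3 contains reduce items [B → .], [P → .] and shift items [P → . y Y], [Y → . * * Y], [Y → . y P B] — shift-reduce conflict.
I7 contains reduce items [B → .], [P → .] and shift items [P → . y Y], [Y → . * * Y], [Y → . y P B] — shift-reduce conflict.
I10 contains reduce items [B → .], [P → .] and shift items [P → . y Y], [Y → . * * Y], [Y → . y P B] — shift-reduce conflict.

Answer: Yes — I0: [B → .] vs [P → . y Y]; I3: [B → .] vs [P → . y Y]; I7: [B → .] vs [P → . y Y]; I10: [B → .] vs [P → . y Y]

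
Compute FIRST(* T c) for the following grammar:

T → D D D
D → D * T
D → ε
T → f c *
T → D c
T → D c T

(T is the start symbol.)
To compute FIRST(* T c), process the symbols left to right:
Symbol * is a terminal. Add '*' and stop.
FIRST(* T c) = { '*' }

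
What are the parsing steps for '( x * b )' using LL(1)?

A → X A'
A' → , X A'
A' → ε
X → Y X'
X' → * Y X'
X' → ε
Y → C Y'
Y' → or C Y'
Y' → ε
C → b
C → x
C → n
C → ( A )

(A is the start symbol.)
Stack is shown with the top on the left.

Stack                    Input        Action
--------------------------------------------
A $                      ( x * b ) $  output A → X A'
X A' $                   ( x * b ) $  output X → Y X'
Y X' A' $                ( x * b ) $  output Y → C Y'
C Y' X' A' $             ( x * b ) $  output C → ( A )
( A ) Y' X' A' $         ( x * b ) $  match '('
A ) Y' X' A' $           x * b ) $    output A → X A'
X A' ) Y' X' A' $        x * b ) $    output X → Y X'
Y X' A' ) Y' X' A' $     x * b ) $    output Y → C Y'
C Y' X' A' ) Y' X' A' $  x * b ) $    output C → x
x Y' X' A' ) Y' X' A' $  x * b ) $    match 'x'
Y' X' A' ) Y' X' A' $    * b ) $      output Y' → ε
X' A' ) Y' X' A' $       * b ) $      output X' → * Y X'
* Y X' A' ) Y' X' A' $   * b ) $      match '*'
Y X' A' ) Y' X' A' $     b ) $        output Y → C Y'
C Y' X' A' ) Y' X' A' $  b ) $        output C → b
b Y' X' A' ) Y' X' A' $  b ) $        match 'b'
Y' X' A' ) Y' X' A' $    ) $          output Y' → ε
X' A' ) Y' X' A' $       ) $          output X' → ε
A' ) Y' X' A' $          ) $          output A' → ε
) Y' X' A' $             ) $          match ')'
Y' X' A' $               $            output Y' → ε
X' A' $                  $            output X' → ε
A' $                     $            output A' → ε
$                        $            accept

The string is accepted.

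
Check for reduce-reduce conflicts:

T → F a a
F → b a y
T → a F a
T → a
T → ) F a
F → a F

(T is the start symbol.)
No reduce-reduce conflicts

A reduce-reduce conflict occurs when an LR(0) state has two complete items [A → α .] and [B → β .] — both call for a reduction, and with no lookahead the parser cannot choose between them.

Augment with T' → T and build the canonical LR(0) collection (I0 = CLOSURE({[T' → . T]}), then GOTO on every symbol after a dot until no new states appear). It has 16 states:
  I0: { [F → . a F], [F → . b a y], [T → . ) F a], [T → . F a a], [T → . a F a], [T → . a], [T' → . T] }  — shift
  I1: { [F → . a F], [F → . b a y], [T → ) . F a] }  — shift
  I2: { [T → F . a a] }  — shift
  I3: { [T' → T .] }  — accept
  I4: { [F → . a F], [F → . b a y], [F → a . F], [T → a . F a], [T → a .] }  — shift, reduce
  I5: { [F → b . a y] }  — shift
  I6: { [F → b a . y] }  — shift
  I7: { [F → b a y .] }  — reduce
  I8: { [F → a F .], [T → a F . a] }  — shift, reduce
  I9: { [F → . a F], [F → . b a y], [F → a . F] }  — shift
  I10: { [F → a F .] }  — reduce
  I11: { [T → a F a .] }  — reduce
  I12: { [T → F a . a] }  — shift
  I13: { [T → F a a .] }  — reduce
  I14: { [T → ) F . a] }  — shift
  I15: { [T → ) F a .] }  — reduce

No state contains more than one complete item.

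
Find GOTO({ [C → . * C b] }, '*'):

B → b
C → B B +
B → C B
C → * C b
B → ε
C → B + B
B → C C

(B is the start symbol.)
{ [B → . C B], [B → . C C], [B → . b], [B → .], [C → * . C b], [C → . * C b], [C → . B + B], [C → . B B +] }

GOTO(I, '*') = CLOSURE({ [A → αX.β] : [A → α.Xβ] ∈ I, X = '*' })

Items with dot before '*', with the dot advanced:
  [C → . * C b] → [C → * . C b]
Closure of the advanced items:
  [C → * . C b] has the dot before C: add [C → . B B +], [C → . * C b], [C → . B + B]
  [C → . B B +] has the dot before B: add [B → . b], [B → . C B], [B → .], [B → . C C]

GOTO = { [B → . C B], [B → . C C], [B → . b], [B → .], [C → * . C b], [C → . * C b], [C → . B + B], [C → . B B +] }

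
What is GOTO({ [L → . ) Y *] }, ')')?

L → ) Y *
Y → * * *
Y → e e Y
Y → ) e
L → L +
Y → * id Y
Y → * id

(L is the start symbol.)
{ [L → ) . Y *], [Y → . ) e], [Y → . * * *], [Y → . * id Y], [Y → . * id], [Y → . e e Y] }

GOTO(I, ')') = CLOSURE({ [A → αX.β] : [A → α.Xβ] ∈ I, X = ')' })

Items with dot before ')', with the dot advanced:
  [L → . ) Y *] → [L → ) . Y *]
Closure of the advanced items:
  [L → ) . Y *] has the dot before Y: add [Y → . * * *], [Y → . e e Y], [Y → . ) e], [Y → . * id Y], [Y → . * id]

GOTO = { [L → ) . Y *], [Y → . ) e], [Y → . * * *], [Y → . * id Y], [Y → . * id], [Y → . e e Y] }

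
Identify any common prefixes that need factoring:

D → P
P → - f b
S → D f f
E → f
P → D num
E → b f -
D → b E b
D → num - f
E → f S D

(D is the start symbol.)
Left-factoring is needed when two productions for the same non-terminal
share a common prefix on the right-hand side.

Productions for D:
  D → P
  D → b E b
  D → num - f
Productions for P:
  P → - f b
  P → D num
Productions for E:
  E → f
  E → b f -
  E → f S D

Found common prefix 'f' in productions for E

Answer: Yes, E has productions with common prefix 'f'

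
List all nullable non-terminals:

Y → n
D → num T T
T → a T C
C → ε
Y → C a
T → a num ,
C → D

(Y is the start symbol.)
A non-terminal is nullable if it can derive ε (the empty string): either it has an ε-production, or it has a production whose right-hand side consists entirely of nullable non-terminals.

ε-productions: C → ε
So C is immediately nullable.
No further non-terminal can be added: every production for the remaining non-terminals contains a terminal or a non-nullable non-terminal.
Nullable = { 'C' }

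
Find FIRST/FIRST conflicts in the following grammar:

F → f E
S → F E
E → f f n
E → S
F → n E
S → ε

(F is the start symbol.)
A FIRST/FIRST conflict occurs when two productions N → α and N → β for the same non-terminal have FIRST(α) ∩ FIRST(β) ≠ ∅ (with ε ∈ FIRST of a nullable right-hand side, so two nullable alternatives also conflict).

FIRST sets of the non-terminals at (or reachable through a nullable prefix from) the front of some alternative:
  FIRST(F) = { 'f', 'n' }
  FIRST(S) = { 'f', 'n', ε }

Productions for F:
  F → f E: FIRST = { 'f' }
  F → n E: FIRST = { 'n' }
Productions for S:
  S → F E: FIRST = { 'f', 'n' }
  S → ε: FIRST = { ε }
Productions for E:
  E → f f n: FIRST = { 'f' }
  E → S: FIRST = { 'f', 'n', ε }

Conflict for E: E → f f n and E → S
  Overlap: { 'f' }

Answer: Yes. E → f f n / E → S on { 'f' }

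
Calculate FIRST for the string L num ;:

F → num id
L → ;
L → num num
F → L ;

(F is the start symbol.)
FIRST sets of the non-terminals involved (from the grammar, by fixed-point iteration):
  FIRST(L) = { ';', 'num' }

To compute FIRST(L num ;), process the symbols left to right:
Symbol L is a non-terminal. Add FIRST(L) \ {ε} = { ';', 'num' }
L is not nullable (ε ∉ FIRST(L)), so stop here.
FIRST(L num ;) = { ';', 'num' }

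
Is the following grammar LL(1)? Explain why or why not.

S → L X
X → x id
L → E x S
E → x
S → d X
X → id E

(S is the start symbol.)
Relevant sets:
  FIRST(L) = { 'x' }

For S:
  PREDICT(S → L X) = { 'x' }
  PREDICT(S → d X) = { 'd' }
For X:
  PREDICT(X → x id) = { 'x' }
  PREDICT(X → id E) = { 'id' }
L, E have a single production, so nothing to check there.

All predict sets are disjoint. The grammar IS LL(1).

Answer: Yes, the grammar is LL(1).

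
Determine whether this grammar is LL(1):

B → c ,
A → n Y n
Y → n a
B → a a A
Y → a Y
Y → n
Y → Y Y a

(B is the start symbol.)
No. Predict set conflict for Y: { 'n' }

Relevant sets:
  FIRST(Y) = { 'a', 'n' }

For B:
  PREDICT(B → c ',') = { 'c' }
  PREDICT(B → a a A) = { 'a' }
For Y:
  PREDICT(Y → n a) = { 'n' }
  PREDICT(Y → a Y) = { 'a' }
  PREDICT(Y → n) = { 'n' }
  PREDICT(Y → Y Y a) = { 'a', 'n' }
A has a single production, so nothing to check there.

Conflict found: Predict set conflict for Y: { 'n' }
The grammar is NOT LL(1).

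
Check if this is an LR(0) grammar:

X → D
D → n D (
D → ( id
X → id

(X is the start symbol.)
Yes, the grammar is LR(0)

Augment with X' → X and build the canonical LR(0) collection (I0 = CLOSURE({[X' → . X]}), then GOTO on every symbol after a dot until no new states appear). It has 9 states:
  I0: { [D → . ( id], [D → . n D (], [X → . D], [X → . id], [X' → . X] }  — shift
  I1: { [D → ( . id] }  — shift
  I2: { [X → D .] }  — reduce
  I3: { [X' → X .] }  — accept
  I4: { [X → id .] }  — reduce
  I5: { [D → . ( id], [D → . n D (], [D → n . D (] }  — shift
  I6: { [D → n D . (] }  — shift
  I7: { [D → n D ( .] }  — reduce
  I8: { [D → ( id .] }  — reduce

Every state is either a pure shift/goto state or contains exactly one complete item and nothing to shift — no conflicts. The grammar is LR(0).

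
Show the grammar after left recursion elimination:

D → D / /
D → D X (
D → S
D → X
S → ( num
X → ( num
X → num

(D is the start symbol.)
D is directly left-recursive. The standard transformation for
  A → A α₁ | ... | A α_m | β₁ | ... | β_n
is
  A  → β₁ A' | ... | β_n A'
  A' → α₁ A' | ... | α_m A' | ε

D → S becomes D → S D'
D → X becomes D → X D'
D → D / / becomes D' → / / D'
D → D X ( becomes D' → X ( D'
Add D' → ε

Productions for other non-terminals are unchanged:
  S → ( num
  X → ( num
  X → num

Resulting grammar:
D → S D'
D → X D'
D' → / / D'
D' → X ( D'
D' → ε
S → ( num
X → ( num
X → num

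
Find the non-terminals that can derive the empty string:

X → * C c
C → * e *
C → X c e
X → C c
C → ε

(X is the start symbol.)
{ 'C' }

ε-productions: C → ε
So C is immediately nullable.
No further non-terminal can be added: every production for the remaining non-terminals contains a terminal or a non-nullable non-terminal.
Nullable = { 'C' }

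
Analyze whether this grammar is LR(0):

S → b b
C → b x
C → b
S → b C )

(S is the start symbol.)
No. Shift-reduce conflict between [C → b .] and [C → b . x]

Augment with S' → S and build the canonical LR(0) collection (I0 = CLOSURE({[S' → . S]}), then GOTO on every symbol after a dot until no new states appear). It has 7 states:
  I0: { [S → . b C )], [S → . b b], [S' → . S] }  — shift
  I1: { [S' → S .] }  — accept
  I2: { [C → . b x], [C → . b], [S → b . C )], [S → b . b] }  — shift
  I3: { [S → b C . )] }  — shift
  I4: { [C → b . x], [C → b .], [S → b b .] }  — shift, 2 reduces
  I5: { [C → b x .] }  — reduce
  I6: { [S → b C ) .] }  — reduce

Conflict in state I4:
  Shift-reduce conflict between [C → b .] and [C → b . x]
So the grammar is NOT LR(0).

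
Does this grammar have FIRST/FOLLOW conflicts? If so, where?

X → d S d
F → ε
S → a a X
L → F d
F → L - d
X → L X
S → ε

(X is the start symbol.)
Nullable non-terminals: F, S.
FIRST sets used below: FIRST(L) = { 'd' }

F: nullable alternative(s) F → ε; FOLLOW(F) = { 'd' }
  F → ε: FIRST \ {ε} = { } — this is the only nullable alternative, skip
  F → L - d: FIRST \ {ε} = { 'd' } — overlaps FOLLOW(F) on { 'd' }: CONFLICT

S: nullable alternative(s) S → ε; FOLLOW(S) = { 'd' }
  S → a a X: FIRST \ {ε} = { 'a' } — disjoint from FOLLOW(S)
  S → ε: FIRST \ {ε} = { } — this is the only nullable alternative, skip

L, X have no nullable alternative, so no FIRST/FOLLOW check is needed there.

So the grammar has 1 FIRST/FOLLOW conflict (marked CONFLICT above).

Answer: Yes. F → L '-' d with FOLLOW(F) on { 'd' }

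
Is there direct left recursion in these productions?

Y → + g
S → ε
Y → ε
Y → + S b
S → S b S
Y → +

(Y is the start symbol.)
Yes, S is left-recursive

Y → + g: starts with '+'
S → ε: starts with ε
Y → ε: starts with ε
Y → + S b: starts with '+'
S → S b S: LEFT RECURSIVE (starts with S)
Y → +: starts with '+'

The grammar has direct left recursion on: S.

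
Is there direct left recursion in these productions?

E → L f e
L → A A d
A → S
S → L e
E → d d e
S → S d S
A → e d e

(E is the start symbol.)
Yes, S is left-recursive

Direct left recursion occurs when N → N α for some non-terminal N (the right-hand side begins with the left-hand side itself).

E → L f e: starts with L
L → A A d: starts with A
A → S: starts with S
S → L e: starts with L
E → d d e: starts with d
S → S d S: LEFT RECURSIVE (starts with S)
A → e d e: starts with e

The grammar has direct left recursion on: S.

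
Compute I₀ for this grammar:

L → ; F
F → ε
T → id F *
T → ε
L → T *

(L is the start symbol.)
{ [L → . ; F], [L → . T *], [L' → . L], [T → . id F *], [T → .] }

First, augment the grammar with L' → L
I₀ = CLOSURE({ [L' → . L] }):
  [L' → . L] has the dot before L: add [L → . ; F], [L → . T *]
  [L → . T *] has the dot before T: add [T → . id F *], [T → .]
No further items can be added.

I₀ = { [L → . ; F], [L → . T *], [L' → . L], [T → . id F *], [T → .] }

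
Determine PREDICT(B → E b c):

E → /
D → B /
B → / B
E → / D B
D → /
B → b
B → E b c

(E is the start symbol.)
PREDICT(B → E b c) = (FIRST(RHS) \ {ε}) ∪ (FOLLOW(B) if ε ∈ FIRST(RHS), i.e. RHS ⇒* ε)
FIRST(E) = { '/' }
FIRST(E b c) = { '/' }
ε ∉ FIRST(E b c), so FOLLOW(B) is not added.
PREDICT(B → E b c) = { '/' }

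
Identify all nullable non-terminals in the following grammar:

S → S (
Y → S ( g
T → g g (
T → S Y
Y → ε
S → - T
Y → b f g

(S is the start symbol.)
{ 'Y' }

ε-productions: Y → ε
So Y is immediately nullable.
No further non-terminal can be added: every production for the remaining non-terminals contains a terminal or a non-nullable non-terminal.
Nullable = { 'Y' }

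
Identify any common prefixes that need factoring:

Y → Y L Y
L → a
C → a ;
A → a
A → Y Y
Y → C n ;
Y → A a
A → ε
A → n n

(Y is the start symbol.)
Left-factoring is needed when two productions for the same non-terminal
share a common prefix on the right-hand side.

Productions for Y:
  Y → Y L Y
  Y → C n ;
  Y → A a
Productions for A:
  A → a
  A → Y Y
  A → ε
  A → n n

No common prefixes found.

Answer: No, left-factoring is not needed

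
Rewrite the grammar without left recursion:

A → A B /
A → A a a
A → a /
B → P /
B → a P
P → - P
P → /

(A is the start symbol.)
A is directly left-recursive. The standard transformation for
  A → A α₁ | ... | A α_m | β₁ | ... | β_n
is
  A  → β₁ A' | ... | β_n A'
  A' → α₁ A' | ... | α_m A' | ε

A → a / becomes A → a / A'
A → A B / becomes A' → B / A'
A → A a a becomes A' → a a A'
Add A' → ε

Productions for other non-terminals are unchanged:
  B → P /
  B → a P
  P → - P
  P → /

Resulting grammar:
A → a / A'
A' → B / A'
A' → a a A'
A' → ε
B → P /
B → a P
P → - P
P → /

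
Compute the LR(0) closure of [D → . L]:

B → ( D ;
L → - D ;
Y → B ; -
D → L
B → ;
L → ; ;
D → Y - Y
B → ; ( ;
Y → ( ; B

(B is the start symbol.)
To compute CLOSURE, for each item [A → α.Bβ] where B is a non-terminal, add [B → .γ] for all productions B → γ; repeat for the newly added items until nothing changes.

Start with: [D → . L]
  [D → . L] has the dot before L: add [L → . - D ;], [L → . ; ;]
No further items can be added.

CLOSURE = { [D → . L], [L → . - D ;], [L → . ; ;] }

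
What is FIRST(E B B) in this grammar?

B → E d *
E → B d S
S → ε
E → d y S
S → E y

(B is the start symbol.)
FIRST sets of the non-terminals involved (from the grammar, by fixed-point iteration):
  FIRST(E) = { 'd' }

To compute FIRST(E B B), process the symbols left to right:
Symbol E is a non-terminal. Add FIRST(E) \ {ε} = { 'd' }
E is not nullable (ε ∉ FIRST(E)), so stop here.
FIRST(E B B) = { 'd' }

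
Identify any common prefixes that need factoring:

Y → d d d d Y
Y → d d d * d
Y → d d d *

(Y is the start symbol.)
Yes, Y has productions with common prefix 'd d d'

Left-factoring is needed when two productions for the same non-terminal
share a common prefix on the right-hand side.

Productions for Y:
  Y → d d d d Y
  Y → d d d * d
  Y → d d d *

Found common prefix 'd d d' in productions for Y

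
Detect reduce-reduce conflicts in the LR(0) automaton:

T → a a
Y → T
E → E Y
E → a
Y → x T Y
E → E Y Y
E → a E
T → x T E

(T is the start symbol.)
Yes — I14: [E → a .] vs [T → a a .]

A reduce-reduce conflict occurs when an LR(0) state has two complete items [A → α .] and [B → β .] — both call for a reduction, and with no lookahead the parser cannot choose between them.

Augment with T' → T and build the canonical LR(0) collection (I0 = CLOSURE({[T' → . T]}), then GOTO on every symbol after a dot until no new states appear). It has 17 states:
  I0: { [T → . a a], [T → . x T E], [T' → . T] }  — shift
  I1: { [T' → T .] }  — accept
  I2: { [T → a . a] }  — shift
  I3: { [T → . a a], [T → . x T E], [T → x . T E] }  — shift
  I4: { [E → . E Y Y], [E → . E Y], [E → . a E], [E → . a], [T → x T . E] }  — shift
  I5: { [E → E . Y Y], [E → E . Y], [T → . a a], [T → . x T E], [T → x T E .], [Y → . T], [Y → . x T Y] }  — shift, reduce
  I6: { [E → . E Y Y], [E → . E Y], [E → . a E], [E → . a], [E → a . E], [E → a .] }  — shift, reduce
  I7: { [E → E . Y Y], [E → E . Y], [E → a E .], [T → . a a], [T → . x T E], [Y → . T], [Y → . x T Y] }  — shift, reduce
  I8: { [Y → T .] }  — reduce
  I9: { [E → E Y . Y], [E → E Y .], [T → . a a], [T → . x T E], [Y → . T], [Y → . x T Y] }  — shift, reduce
  I10: { [T → . a a], [T → . x T E], [T → x . T E], [Y → x . T Y] }  — shift
  I11: { [E → . E Y Y], [E → . E Y], [E → . a E], [E → . a], [T → . a a], [T → . x T E], [T → x T . E], [Y → . T], [Y → . x T Y], [Y → x T . Y] }  — shift
  I12: { [Y → x T Y .] }  — reduce
  I13: { [E → . E Y Y], [E → . E Y], [E → . a E], [E → . a], [E → a . E], [E → a .], [T → a . a] }  — shift, reduce
  I14: { [E → . E Y Y], [E → . E Y], [E → . a E], [E → . a], [E → a . E], [E → a .], [T → a a .] }  — shift, 2 reduces
  I15: { [E → E Y Y .] }  — reduce
  I16: { [T → a a .] }  — reduce

I14 contains complete items [E → a .], [T → a a .] — reduce-reduce conflict.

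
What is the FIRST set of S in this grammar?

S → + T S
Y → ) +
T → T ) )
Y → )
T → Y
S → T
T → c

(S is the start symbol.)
{ ')', '+', 'c' }

FIRST sets of the other non-terminals involved (by the same procedure, iterated to a fixed point):
  FIRST(T) = { ')', 'c' }

From S → + T S:
  - '+' is a terminal: add '+' and stop
From S → T:
  - T is a non-terminal: add FIRST(T) \ {ε} = { ')', 'c' }
    T is not nullable, so stop

Collecting: FIRST(S) = { ')', '+', 'c' }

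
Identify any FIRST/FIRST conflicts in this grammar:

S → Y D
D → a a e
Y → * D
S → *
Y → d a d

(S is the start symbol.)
Yes. S → Y D / S → '*' on { '*' }

FIRST sets of the non-terminals at (or reachable through a nullable prefix from) the front of some alternative:
  FIRST(Y) = { '*', 'd' }

Productions for S:
  S → Y D: FIRST = { '*', 'd' }
  S → *: FIRST = { '*' }
Productions for Y:
  Y → * D: FIRST = { '*' }
  Y → d a d: FIRST = { 'd' }
D has only one production, so no FIRST/FIRST conflict is possible there.

Conflict for S: S → Y D and S → *
  Overlap: { '*' }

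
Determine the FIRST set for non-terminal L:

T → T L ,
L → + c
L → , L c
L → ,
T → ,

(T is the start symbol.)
{ '+', ',' }

To compute FIRST(L), examine every production with L on the left-hand side, reading each right-hand side left to right until a non-nullable symbol is reached.

From L → + c:
  - '+' is a terminal: add '+' and stop
From L → , L c:
  - ',' is a terminal: add ',' and stop
From L → ,:
  - ',' is a terminal: add ',' and stop

Collecting: FIRST(L) = { '+', ',' }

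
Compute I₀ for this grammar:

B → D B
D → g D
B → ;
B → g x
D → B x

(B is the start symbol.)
{ [B → . ;], [B → . D B], [B → . g x], [B' → . B], [D → . B x], [D → . g D] }

First, augment the grammar with B' → B
I₀ = CLOSURE({ [B' → . B] }):
  [B' → . B] has the dot before B: add [B → . D B], [B → . ;], [B → . g x]
  [B → . D B] has the dot before D: add [D → . g D], [D → . B x]
No further items can be added.

I₀ = { [B → . ;], [B → . D B], [B → . g x], [B' → . B], [D → . B x], [D → . g D] }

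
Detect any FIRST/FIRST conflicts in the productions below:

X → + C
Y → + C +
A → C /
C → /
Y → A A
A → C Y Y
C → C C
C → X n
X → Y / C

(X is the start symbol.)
FIRST sets of the non-terminals at (or reachable through a nullable prefix from) the front of some alternative:
  FIRST(Y) = { '+', '/' }
  FIRST(A) = { '+', '/' }
  FIRST(C) = { '+', '/' }
  FIRST(X) = { '+', '/' }

Productions for X:
  X → + C: FIRST = { '+' }
  X → Y / C: FIRST = { '+', '/' }
Productions for Y:
  Y → + C +: FIRST = { '+' }
  Y → A A: FIRST = { '+', '/' }
Productions for A:
  A → C /: FIRST = { '+', '/' }
  A → C Y Y: FIRST = { '+', '/' }
Productions for C:
  C → /: FIRST = { '/' }
  C → C C: FIRST = { '+', '/' }
  C → X n: FIRST = { '+', '/' }

Conflict for X: X → + C and X → Y / C
  Overlap: { '+' }
Conflict for Y: Y → + C + and Y → A A
  Overlap: { '+' }
Conflict for A: A → C / and A → C Y Y
  Overlap: { '+', '/' }
Conflict for C: C → / and C → C C
  Overlap: { '/' }
Conflict for C: C → / and C → X n
  Overlap: { '/' }
Conflict for C: C → C C and C → X n
  Overlap: { '+', '/' }

Answer: Yes. X → '+' C / X → Y '/' C on { '+' }; Y → '+' C '+' / Y → A A on { '+' }; A → C '/' / A → C Y Y on { '+', '/' }; C → '/' / C → C C on { '/' }; C → '/' / C → X n on { '/' }; C → C C / C → X n on { '+', '/' }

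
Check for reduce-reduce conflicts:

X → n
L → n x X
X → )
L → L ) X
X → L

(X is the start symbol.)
No reduce-reduce conflicts

Augment with X' → X and build the canonical LR(0) collection (I0 = CLOSURE({[X' → . X]}), then GOTO on every symbol after a dot until no new states appear). It has 9 states:
  I0: { [L → . L ) X], [L → . n x X], [X → . )], [X → . L], [X → . n], [X' → . X] }  — shift
  I1: { [X → ) .] }  — reduce
  I2: { [L → L . ) X], [X → L .] }  — shift, reduce
  I3: { [X' → X .] }  — accept
  I4: { [L → n . x X], [X → n .] }  — shift, reduce
  I5: { [L → . L ) X], [L → . n x X], [L → n x . X], [X → . )], [X → . L], [X → . n] }  — shift
  I6: { [L → n x X .] }  — reduce
  I7: { [L → . L ) X], [L → . n x X], [L → L ) . X], [X → . )], [X → . L], [X → . n] }  — shift
  I8: { [L → L ) X .] }  — reduce

No state contains more than one complete item.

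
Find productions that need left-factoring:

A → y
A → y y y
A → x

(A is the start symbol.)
Left-factoring is needed when two productions for the same non-terminal
share a common prefix on the right-hand side.

Productions for A:
  A → y
  A → y y y
  A → x

Found common prefix 'y' in productions for A

Answer: Yes, A has productions with common prefix 'y'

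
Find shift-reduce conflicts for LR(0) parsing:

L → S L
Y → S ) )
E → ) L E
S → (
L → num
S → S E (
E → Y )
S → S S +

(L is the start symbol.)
No shift-reduce conflicts

A shift-reduce conflict occurs when an LR(0) state has both:
  - a complete (reduce) item [A → α .] (dot at the end), and
  - a shift item [B → β . c γ] (dot before a terminal).

Augment with L' → L and build the canonical LR(0) collection (I0 = CLOSURE({[L' → . L]}), then GOTO on every symbol after a dot until no new states appear). It has 19 states:
  I0: { [L → . S L], [L → . num], [L' → . L], [S → . (], [S → . S E (], [S → . S S +] }  — shift
  I1: { [S → ( .] }  — reduce
  I2: { [L' → L .] }  — accept
  I3: { [E → . ) L E], [E → . Y )], [L → . S L], [L → . num], [L → S . L], [S → . (], [S → . S E (], [S → . S S +], [S → S . E (], [S → S . S +], [Y → . S ) )] }  — shift
  I4: { [L → num .] }  — reduce
  I5: { [E → ) . L E], [L → . S L], [L → . num], [S → . (], [S → . S E (], [S → . S S +] }  — shift
  I6: { [S → S E . (] }  — shift
  I7: { [L → S L .] }  — reduce
  I8: { [E → . ) L E], [E → . Y )], [L → . S L], [L → . num], [L → S . L], [S → . (], [S → . S E (], [S → . S S +], [S → S . E (], [S → S . S +], [S → S S . +], [Y → . S ) )], [Y → S . ) )] }  — shift
  I9: { [E → Y . )] }  — shift
  I10: { [E → Y ) .] }  — reduce
  I11: { [E → ) . L E], [L → . S L], [L → . num], [S → . (], [S → . S E (], [S → . S S +], [Y → S ) . )] }  — shift
  I12: { [S → S S + .] }  — reduce
  I13: { [Y → S ) ) .] }  — reduce
  I14: { [E → ) L . E], [E → . ) L E], [E → . Y )], [S → . (], [S → . S E (], [S → . S S +], [Y → . S ) )] }  — shift
  I15: { [E → ) L E .] }  — reduce
  I16: { [E → . ) L E], [E → . Y )], [S → . (], [S → . S E (], [S → . S S +], [S → S . E (], [S → S . S +], [Y → . S ) )], [Y → S . ) )] }  — shift
  I17: { [E → . ) L E], [E → . Y )], [S → . (], [S → . S E (], [S → . S S +], [S → S . E (], [S → S . S +], [S → S S . +], [Y → . S ) )], [Y → S . ) )] }  — shift
  I18: { [S → S E ( .] }  — reduce

No state contains both a complete item and a shift item.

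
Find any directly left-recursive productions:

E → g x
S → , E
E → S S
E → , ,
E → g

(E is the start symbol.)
No direct left recursion

Direct left recursion occurs when N → N α for some non-terminal N (the right-hand side begins with the left-hand side itself).

E → g x: starts with g
S → , E: starts with ','
E → S S: starts with S
E → , ,: starts with ','
E → g: starts with g

No direct left recursion found.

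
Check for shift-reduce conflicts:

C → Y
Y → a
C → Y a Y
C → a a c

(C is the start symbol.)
A shift-reduce conflict occurs when an LR(0) state has both:
  - a complete (reduce) item [A → α .] (dot at the end), and
  - a shift item [B → β . c γ] (dot before a terminal).

Augment with C' → C and build the canonical LR(0) collection (I0 = CLOSURE({[C' → . C]}), then GOTO on every symbol after a dot until no new states appear). It has 9 states:
  I0: { [C → . Y a Y], [C → . Y], [C → . a a c], [C' → . C], [Y → . a] }  — shift
  I1: { [C' → C .] }  — accept
  I2: { [C → Y . a Y], [C → Y .] }  — shift, reduce
  I3: { [C → a . a c], [Y → a .] }  — shift, reduce
  I4: { [C → a a . c] }  — shift
  I5: { [C → a a c .] }  — reduce
  I6: { [C → Y a . Y], [Y → . a] }  — shift
  I7: { [C → Y a Y .] }  — reduce
  I8: { [Y → a .] }  — reduce

I2 contains reduce item [C → Y .] and shift item [C → Y . a Y] — shift-reduce conflict.
I3 contains reduce item [Y → a .] and shift item [C → a . a c] — shift-reduce conflict.

Answer: Yes — I2: [C → Y .] vs [C → Y . a Y]; I3: [Y → a .] vs [C → a . a c]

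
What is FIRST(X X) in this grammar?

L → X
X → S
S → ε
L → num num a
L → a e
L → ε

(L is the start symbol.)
FIRST sets of the non-terminals involved (from the grammar, by fixed-point iteration):
  FIRST(X) = { ε }

To compute FIRST(X X), process the symbols left to right:
Symbol X is a non-terminal. Add FIRST(X) \ {ε} = { }
X is nullable (ε ∈ FIRST(X)), continue to the next symbol.
Symbol X is a non-terminal. Add FIRST(X) \ {ε} = { }
X is nullable (ε ∈ FIRST(X)), continue to the next symbol.
All symbols are nullable, so ε is in the result.
FIRST(X X) = { ε }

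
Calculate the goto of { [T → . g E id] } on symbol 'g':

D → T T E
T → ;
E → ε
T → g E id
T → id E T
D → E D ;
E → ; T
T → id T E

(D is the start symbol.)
GOTO(I, 'g') = CLOSURE({ [A → αX.β] : [A → α.Xβ] ∈ I, X = 'g' })

Items with dot before 'g', with the dot advanced:
  [T → . g E id] → [T → g . E id]
Closure of the advanced items:
  [T → g . E id] has the dot before E: add [E → .], [E → . ; T]

GOTO = { [E → . ; T], [E → .], [T → g . E id] }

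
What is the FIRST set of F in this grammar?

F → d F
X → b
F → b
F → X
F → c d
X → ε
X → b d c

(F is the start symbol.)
FIRST sets of the other non-terminals involved (by the same procedure, iterated to a fixed point):
  FIRST(X) = { 'b', ε }

From F → d F:
  - d is a terminal: add 'd' and stop
From F → b:
  - b is a terminal: add 'b' and stop
From F → X:
  - X is a non-terminal: add FIRST(X) \ {ε} = { 'b' }
    X is nullable and nothing follows, so the whole right-hand side can vanish: ε ∈ FIRST(F)
From F → c d:
  - c is a terminal: add 'c' and stop

Collecting: FIRST(F) = { 'b', 'c', 'd', ε }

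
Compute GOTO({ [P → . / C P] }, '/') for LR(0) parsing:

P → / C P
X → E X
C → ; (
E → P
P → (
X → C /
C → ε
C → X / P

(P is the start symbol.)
GOTO(I, '/') = CLOSURE({ [A → αX.β] : [A → α.Xβ] ∈ I, X = '/' })

Items with dot before '/', with the dot advanced:
  [P → . / C P] → [P → / . C P]
Closure of the advanced items:
  [P → / . C P] has the dot before C: add [C → . ; (], [C → .], [C → . X / P]
  [C → . X / P] has the dot before X: add [X → . E X], [X → . C /]
  [X → . E X] has the dot before E: add [E → . P]
  [E → . P] has the dot before P: add [P → . / C P], [P → . (]

GOTO = { [C → . ; (], [C → . X / P], [C → .], [E → . P], [P → . (], [P → . / C P], [P → / . C P], [X → . C /], [X → . E X] }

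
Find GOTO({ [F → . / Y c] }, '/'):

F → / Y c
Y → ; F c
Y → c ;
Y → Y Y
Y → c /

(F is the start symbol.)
{ [F → / . Y c], [Y → . ; F c], [Y → . Y Y], [Y → . c /], [Y → . c ;] }

GOTO(I, '/') = CLOSURE({ [A → αX.β] : [A → α.Xβ] ∈ I, X = '/' })

Items with dot before '/', with the dot advanced:
  [F → . / Y c] → [F → / . Y c]
Closure of the advanced items:
  [F → / . Y c] has the dot before Y: add [Y → . ; F c], [Y → . c ;], [Y → . Y Y], [Y → . c /]

GOTO = { [F → / . Y c], [Y → . ; F c], [Y → . Y Y], [Y → . c /], [Y → . c ;] }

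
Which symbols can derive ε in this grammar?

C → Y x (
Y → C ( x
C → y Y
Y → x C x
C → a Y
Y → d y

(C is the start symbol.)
A non-terminal is nullable if it can derive ε (the empty string): either it has an ε-production, or it has a production whose right-hand side consists entirely of nullable non-terminals.

There are no ε-productions, so no non-terminal can derive ε.
No non-terminals are nullable.

Answer: None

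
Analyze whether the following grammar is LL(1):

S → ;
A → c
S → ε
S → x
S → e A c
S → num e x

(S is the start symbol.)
A grammar is LL(1) if for each non-terminal N with multiple productions, the predict sets of those productions are pairwise disjoint, where PREDICT(N → α) = (FIRST(α) \ {ε}) ∪ (FOLLOW(N) if α ⇒* ε).

Relevant sets:
  FOLLOW(S) = { $ }

For S:
  PREDICT(S → ';') = { ';' }
  PREDICT(S → ε) = { $ }
  PREDICT(S → x) = { 'x' }
  PREDICT(S → e A c) = { 'e' }
  PREDICT(S → num e x) = { 'num' }
A has a single production, so nothing to check there.

All predict sets are disjoint. The grammar IS LL(1).

Answer: Yes, the grammar is LL(1).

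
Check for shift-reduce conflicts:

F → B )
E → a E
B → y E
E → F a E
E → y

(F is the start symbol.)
Augment with F' → F and build the canonical LR(0) collection (I0 = CLOSURE({[F' → . F]}), then GOTO on every symbol after a dot until no new states appear). It has 12 states:
  I0: { [B → . y E], [F → . B )], [F' → . F] }  — shift
  I1: { [F → B . )] }  — shift
  I2: { [F' → F .] }  — accept
  I3: { [B → . y E], [B → y . E], [E → . F a E], [E → . a E], [E → . y], [F → . B )] }  — shift
  I4: { [B → y E .] }  — reduce
  I5: { [E → F . a E] }  — shift
  I6: { [B → . y E], [E → . F a E], [E → . a E], [E → . y], [E → a . E], [F → . B )] }  — shift
  I7: { [B → . y E], [B → y . E], [E → . F a E], [E → . a E], [E → . y], [E → y .], [F → . B )] }  — shift, reduce
  I8: { [E → a E .] }  — reduce
  I9: { [B → . y E], [E → . F a E], [E → . a E], [E → . y], [E → F a . E], [F → . B )] }  — shift
  I10: { [E → F a E .] }  — reduce
  I11: { [F → B ) .] }  — reduce

I7 contains reduce item [E → y .] and shift items [B → . y E], [E → . a E], [E → . y] — shift-reduce conflict.

Answer: Yes — I7: [E → y .] vs [B → . y E]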